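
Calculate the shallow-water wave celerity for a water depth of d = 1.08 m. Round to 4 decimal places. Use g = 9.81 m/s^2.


Using the shallow-water approximation:
C = sqrt(g * d) = sqrt(9.81 * 1.08)
C = sqrt(10.5948)
C = 3.2550 m/s

3.2550


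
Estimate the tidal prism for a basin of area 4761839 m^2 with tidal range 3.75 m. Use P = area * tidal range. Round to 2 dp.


Tidal prism = Area * Tidal range
P = 4761839 * 3.75
P = 17856896.25 m^3

17856896.25


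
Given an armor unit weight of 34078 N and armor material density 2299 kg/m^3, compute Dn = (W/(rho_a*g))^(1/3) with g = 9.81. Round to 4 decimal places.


V = W / (rho_a * g)
V = 34078 / (2299 * 9.81)
V = 34078 / 22553.19
V = 1.511006 m^3
Dn = V^(1/3) = 1.511006^(1/3)
Dn = 1.1475 m

1.1475


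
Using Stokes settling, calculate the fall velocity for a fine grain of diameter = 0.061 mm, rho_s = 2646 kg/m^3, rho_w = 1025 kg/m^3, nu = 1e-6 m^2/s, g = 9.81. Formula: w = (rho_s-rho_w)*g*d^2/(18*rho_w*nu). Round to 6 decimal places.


w = (rho_s - rho_w) * g * d^2 / (18 * rho_w * nu)
d = 0.061 mm = 0.000061 m
rho_s - rho_w = 2646 - 1025 = 1621
Numerator = 1621 * 9.81 * (0.000061)^2 = 0.000059171379
Denominator = 18 * 1025 * 1e-6 = 0.018450
w = 0.003207 m/s

0.003207


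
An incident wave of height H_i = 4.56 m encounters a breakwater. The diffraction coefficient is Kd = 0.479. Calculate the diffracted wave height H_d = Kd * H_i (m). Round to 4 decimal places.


H_d = Kd * H_i
H_d = 0.479 * 4.56
H_d = 2.1842 m

2.1842


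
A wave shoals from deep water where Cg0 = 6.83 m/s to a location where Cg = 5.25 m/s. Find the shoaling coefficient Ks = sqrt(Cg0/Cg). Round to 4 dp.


Ks = sqrt(Cg0 / Cg)
Ks = sqrt(6.83 / 5.25)
Ks = sqrt(1.3010)
Ks = 1.1406

1.1406


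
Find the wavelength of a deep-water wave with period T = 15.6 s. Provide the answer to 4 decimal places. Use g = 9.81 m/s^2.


L0 = g * T^2 / (2 * pi)
L0 = 9.81 * 15.6^2 / (2 * pi)
L0 = 9.81 * 243.3600 / 6.28319
L0 = 2387.3616 / 6.28319
L0 = 379.9604 m

379.9604


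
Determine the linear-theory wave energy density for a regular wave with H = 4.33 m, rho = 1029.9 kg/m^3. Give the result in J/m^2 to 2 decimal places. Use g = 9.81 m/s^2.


E = (1/8) * rho * g * H^2
E = (1/8) * 1029.9 * 9.81 * 4.33^2
E = 0.125 * 1029.9 * 9.81 * 18.7489
E = 23678.26 J/m^2

23678.26


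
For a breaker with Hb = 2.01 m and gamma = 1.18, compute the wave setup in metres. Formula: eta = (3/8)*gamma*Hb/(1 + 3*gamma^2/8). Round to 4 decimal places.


eta = (3/8) * gamma * Hb / (1 + 3*gamma^2/8)
Numerator = (3/8) * 1.18 * 2.01 = 0.889425
Denominator = 1 + 3*1.18^2/8 = 1 + 0.522150 = 1.522150
eta = 0.889425 / 1.522150
eta = 0.5843 m

0.5843


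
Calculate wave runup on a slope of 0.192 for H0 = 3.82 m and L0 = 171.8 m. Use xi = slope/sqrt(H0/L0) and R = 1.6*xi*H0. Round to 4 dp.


xi = slope / sqrt(H0/L0)
H0/L0 = 3.82/171.8 = 0.022235
sqrt(0.022235) = 0.149115
xi = 0.192 / 0.149115 = 1.287600
R = 1.6 * xi * H0 = 1.6 * 1.287600 * 3.82
R = 7.8698 m

7.8698


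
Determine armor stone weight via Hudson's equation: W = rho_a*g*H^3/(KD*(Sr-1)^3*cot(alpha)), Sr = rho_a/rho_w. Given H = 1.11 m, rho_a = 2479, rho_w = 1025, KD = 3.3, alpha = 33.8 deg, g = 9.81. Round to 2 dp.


Sr = rho_a / rho_w = 2479 / 1025 = 2.418537
(Sr - 1) = 1.418537
(Sr - 1)^3 = 2.854445
cot(33.8) = 1 / tan(33.8) = 1 / 0.669442 = 1.493782
Numerator = 2479 * 9.81 * 1.11^3 = 33259.4046
Denominator = 3.3 * 2.854445 * 1.493782 = 14.070931
W = 33259.4046 / 14.070931
W = 2363.70 N

2363.70


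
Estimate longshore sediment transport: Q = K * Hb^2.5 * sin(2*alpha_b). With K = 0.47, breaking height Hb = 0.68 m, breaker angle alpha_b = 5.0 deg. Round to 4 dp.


Q = K * Hb^2.5 * sin(2 * alpha_b)
Hb^2.5 = 0.68^2.5 = 0.381305
sin(2 * 5.0) = sin(10.0) = 0.173648
Q = 0.47 * 0.381305 * 0.173648
Q = 0.0311 m^3/s

0.0311


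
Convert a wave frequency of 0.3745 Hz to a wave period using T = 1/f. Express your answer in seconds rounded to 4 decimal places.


T = 1 / f
T = 1 / 0.3745
T = 2.6702 s

2.6702


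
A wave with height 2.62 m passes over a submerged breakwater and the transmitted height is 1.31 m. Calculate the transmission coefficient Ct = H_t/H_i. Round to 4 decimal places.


Ct = H_t / H_i
Ct = 1.31 / 2.62
Ct = 0.5000

0.5000


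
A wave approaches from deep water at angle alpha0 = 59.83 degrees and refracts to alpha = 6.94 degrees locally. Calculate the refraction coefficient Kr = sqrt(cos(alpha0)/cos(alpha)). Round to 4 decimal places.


Kr = sqrt(cos(alpha0) / cos(alpha))
cos(59.83) = 0.502567
cos(6.94) = 0.992673
Kr = sqrt(0.502567 / 0.992673)
Kr = sqrt(0.506277)
Kr = 0.7115

0.7115


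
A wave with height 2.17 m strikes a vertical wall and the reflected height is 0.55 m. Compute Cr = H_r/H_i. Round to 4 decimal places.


Cr = H_r / H_i
Cr = 0.55 / 2.17
Cr = 0.2535

0.2535


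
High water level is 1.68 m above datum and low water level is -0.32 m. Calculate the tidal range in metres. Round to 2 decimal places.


Tidal range = High water - Low water
Tidal range = 1.68 - (-0.32)
Tidal range = 2.00 m

2.00


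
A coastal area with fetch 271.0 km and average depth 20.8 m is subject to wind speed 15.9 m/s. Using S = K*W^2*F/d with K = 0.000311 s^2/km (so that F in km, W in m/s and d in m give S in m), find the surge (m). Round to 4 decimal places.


S = K * W^2 * F / d
W^2 = 15.9^2 = 252.81
S = 0.000311 * 252.81 * 271.0 / 20.8
Numerator = 0.000311 * 252.81 * 271.0 = 21.307080
S = 21.307080 / 20.8 = 1.0244 m

1.0244


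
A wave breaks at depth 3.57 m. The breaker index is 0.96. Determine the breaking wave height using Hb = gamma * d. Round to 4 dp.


Hb = gamma * d
Hb = 0.96 * 3.57
Hb = 3.4272 m

3.4272


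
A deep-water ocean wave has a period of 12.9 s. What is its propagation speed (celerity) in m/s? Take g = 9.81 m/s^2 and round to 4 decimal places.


We use the deep-water celerity formula:
C = g * T / (2 * pi)
C = 9.81 * 12.9 / (2 * 3.14159...)
C = 126.549000 / 6.283185
C = 20.1409 m/s

20.1409


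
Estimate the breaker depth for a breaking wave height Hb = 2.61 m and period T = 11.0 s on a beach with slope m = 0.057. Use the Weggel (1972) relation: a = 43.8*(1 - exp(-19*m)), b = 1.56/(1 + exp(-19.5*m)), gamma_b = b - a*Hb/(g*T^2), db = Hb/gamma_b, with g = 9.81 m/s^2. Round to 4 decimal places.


a = 43.8 * (1 - exp(-19 * m))
exp(-19 * 0.057) = exp(-1.0830) = 0.338578
a = 43.8 * (1 - 0.338578) = 28.970272
b = 1.56 / (1 + exp(-19.5 * m))
exp(-19.5 * 0.057) = exp(-1.1115) = 0.329065
b = 1.56 / (1 + 0.329065) = 1.173757
Hb / (g * T^2) = 2.61 / (9.81 * 11.0^2) = 2.61 / 1187.0100 = 0.00219880
gamma_b = b - a * Hb/(g*T^2) = 1.173757 - 28.970272 * 0.00219880 = 1.110058
db = Hb / gamma_b = 2.61 / 1.110058
db = 2.3512 m

2.3512


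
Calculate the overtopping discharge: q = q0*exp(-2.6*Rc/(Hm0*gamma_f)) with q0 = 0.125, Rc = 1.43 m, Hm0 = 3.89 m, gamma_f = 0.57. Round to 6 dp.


q = q0 * exp(-2.6 * Rc / (Hm0 * gamma_f))
Exponent = -2.6 * 1.43 / (3.89 * 0.57)
= -2.6 * 1.43 / 2.2173
= -1.676814
exp(-1.676814) = 0.186969
q = 0.125 * 0.186969
q = 0.023371 m^3/s/m

0.023371


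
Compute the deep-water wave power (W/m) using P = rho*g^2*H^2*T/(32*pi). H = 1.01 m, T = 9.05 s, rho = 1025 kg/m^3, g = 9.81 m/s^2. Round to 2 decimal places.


P = rho * g^2 * H^2 * T / (32 * pi)
P = 1025 * 9.81^2 * 1.01^2 * 9.05 / (32 * pi)
P = 1025 * 96.2361 * 1.0201 * 9.05 / 100.53096
P = 9058.44 W/m

9058.44


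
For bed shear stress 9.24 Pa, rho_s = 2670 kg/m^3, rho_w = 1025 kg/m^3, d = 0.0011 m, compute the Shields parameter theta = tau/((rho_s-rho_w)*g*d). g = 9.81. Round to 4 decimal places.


theta = tau / ((rho_s - rho_w) * g * d)
rho_s - rho_w = 2670 - 1025 = 1645
Denominator = 1645 * 9.81 * 0.0011 = 17.751195
theta = 9.24 / 17.751195
theta = 0.5205

0.5205


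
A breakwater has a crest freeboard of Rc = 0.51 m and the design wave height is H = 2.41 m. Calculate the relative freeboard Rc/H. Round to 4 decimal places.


Relative freeboard = Rc / H
= 0.51 / 2.41
= 0.2116

0.2116


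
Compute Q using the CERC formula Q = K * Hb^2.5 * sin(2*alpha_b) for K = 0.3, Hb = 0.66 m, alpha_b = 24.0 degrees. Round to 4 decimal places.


Q = K * Hb^2.5 * sin(2 * alpha_b)
Hb^2.5 = 0.66^2.5 = 0.353883
sin(2 * 24.0) = sin(48.0) = 0.743145
Q = 0.3 * 0.353883 * 0.743145
Q = 0.0789 m^3/s

0.0789


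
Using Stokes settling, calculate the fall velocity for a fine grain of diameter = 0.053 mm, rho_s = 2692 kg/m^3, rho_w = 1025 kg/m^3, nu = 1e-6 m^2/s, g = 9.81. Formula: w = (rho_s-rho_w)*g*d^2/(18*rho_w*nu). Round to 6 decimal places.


w = (rho_s - rho_w) * g * d^2 / (18 * rho_w * nu)
d = 0.053 mm = 0.000053 m
rho_s - rho_w = 2692 - 1025 = 1667
Numerator = 1667 * 9.81 * (0.000053)^2 = 0.000045936335
Denominator = 18 * 1025 * 1e-6 = 0.018450
w = 0.002490 m/s

0.002490


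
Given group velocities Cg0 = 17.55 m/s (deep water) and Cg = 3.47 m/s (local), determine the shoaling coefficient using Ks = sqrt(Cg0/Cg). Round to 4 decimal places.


Ks = sqrt(Cg0 / Cg)
Ks = sqrt(17.55 / 3.47)
Ks = sqrt(5.0576)
Ks = 2.2489

2.2489


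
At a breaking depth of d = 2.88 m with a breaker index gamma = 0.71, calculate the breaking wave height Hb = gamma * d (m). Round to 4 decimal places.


Hb = gamma * d
Hb = 0.71 * 2.88
Hb = 2.0448 m

2.0448


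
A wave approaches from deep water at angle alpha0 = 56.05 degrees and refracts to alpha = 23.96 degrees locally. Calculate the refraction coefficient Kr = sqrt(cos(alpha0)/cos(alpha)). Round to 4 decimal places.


Kr = sqrt(cos(alpha0) / cos(alpha))
cos(56.05) = 0.558469
cos(23.96) = 0.913829
Kr = sqrt(0.558469 / 0.913829)
Kr = sqrt(0.611131)
Kr = 0.7817

0.7817


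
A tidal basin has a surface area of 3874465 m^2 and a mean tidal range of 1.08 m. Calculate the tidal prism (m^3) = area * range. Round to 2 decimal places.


Tidal prism = Area * Tidal range
P = 3874465 * 1.08
P = 4184422.20 m^3

4184422.20


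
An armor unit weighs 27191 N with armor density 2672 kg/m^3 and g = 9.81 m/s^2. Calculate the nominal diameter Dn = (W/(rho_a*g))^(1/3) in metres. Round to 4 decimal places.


V = W / (rho_a * g)
V = 27191 / (2672 * 9.81)
V = 27191 / 26212.32
V = 1.037337 m^3
Dn = V^(1/3) = 1.037337^(1/3)
Dn = 1.0123 m

1.0123


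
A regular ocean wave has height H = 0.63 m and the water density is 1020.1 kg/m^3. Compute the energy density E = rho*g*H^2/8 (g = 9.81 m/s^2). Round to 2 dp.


E = (1/8) * rho * g * H^2
E = (1/8) * 1020.1 * 9.81 * 0.63^2
E = 0.125 * 1020.1 * 9.81 * 0.3969
E = 496.48 J/m^2

496.48


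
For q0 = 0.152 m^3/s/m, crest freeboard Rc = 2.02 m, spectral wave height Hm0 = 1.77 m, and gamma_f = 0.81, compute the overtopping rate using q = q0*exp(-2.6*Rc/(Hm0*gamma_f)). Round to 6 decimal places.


q = q0 * exp(-2.6 * Rc / (Hm0 * gamma_f))
Exponent = -2.6 * 2.02 / (1.77 * 0.81)
= -2.6 * 2.02 / 1.4337
= -3.663249
exp(-3.663249) = 0.025649
q = 0.152 * 0.025649
q = 0.003899 m^3/s/m

0.003899


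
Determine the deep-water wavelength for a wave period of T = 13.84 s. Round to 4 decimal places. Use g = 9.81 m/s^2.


L0 = g * T^2 / (2 * pi)
L0 = 9.81 * 13.84^2 / (2 * pi)
L0 = 9.81 * 191.5456 / 6.28319
L0 = 1879.0623 / 6.28319
L0 = 299.0621 m

299.0621


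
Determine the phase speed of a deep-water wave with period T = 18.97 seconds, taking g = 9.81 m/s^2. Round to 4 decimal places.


We use the deep-water celerity formula:
C = g * T / (2 * pi)
C = 9.81 * 18.97 / (2 * 3.14159...)
C = 186.095700 / 6.283185
C = 29.6181 m/s

29.6181


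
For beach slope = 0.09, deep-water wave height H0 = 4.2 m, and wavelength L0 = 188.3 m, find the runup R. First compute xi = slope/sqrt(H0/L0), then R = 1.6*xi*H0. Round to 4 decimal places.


xi = slope / sqrt(H0/L0)
H0/L0 = 4.2/188.3 = 0.022305
sqrt(0.022305) = 0.149348
xi = 0.09 / 0.149348 = 0.602619
R = 1.6 * xi * H0 = 1.6 * 0.602619 * 4.2
R = 4.0496 m

4.0496


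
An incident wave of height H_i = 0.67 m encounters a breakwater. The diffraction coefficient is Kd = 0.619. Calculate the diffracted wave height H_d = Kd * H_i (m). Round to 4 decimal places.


H_d = Kd * H_i
H_d = 0.619 * 0.67
H_d = 0.4147 m

0.4147


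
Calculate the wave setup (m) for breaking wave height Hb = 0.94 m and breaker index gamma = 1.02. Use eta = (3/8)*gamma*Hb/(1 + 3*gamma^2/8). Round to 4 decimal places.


eta = (3/8) * gamma * Hb / (1 + 3*gamma^2/8)
Numerator = (3/8) * 1.02 * 0.94 = 0.359550
Denominator = 1 + 3*1.02^2/8 = 1 + 0.390150 = 1.390150
eta = 0.359550 / 1.390150
eta = 0.2586 m

0.2586


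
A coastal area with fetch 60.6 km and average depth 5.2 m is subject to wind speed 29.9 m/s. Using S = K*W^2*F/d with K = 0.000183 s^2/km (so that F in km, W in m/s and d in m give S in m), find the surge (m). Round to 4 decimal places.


S = K * W^2 * F / d
W^2 = 29.9^2 = 894.01
S = 0.000183 * 894.01 * 60.6 / 5.2
Numerator = 0.000183 * 894.01 * 60.6 = 9.914392
S = 9.914392 / 5.2 = 1.9066 m

1.9066


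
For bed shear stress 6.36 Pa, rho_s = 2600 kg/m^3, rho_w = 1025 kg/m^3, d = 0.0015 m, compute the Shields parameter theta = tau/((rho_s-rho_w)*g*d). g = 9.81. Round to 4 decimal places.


theta = tau / ((rho_s - rho_w) * g * d)
rho_s - rho_w = 2600 - 1025 = 1575
Denominator = 1575 * 9.81 * 0.0015 = 23.176125
theta = 6.36 / 23.176125
theta = 0.2744

0.2744


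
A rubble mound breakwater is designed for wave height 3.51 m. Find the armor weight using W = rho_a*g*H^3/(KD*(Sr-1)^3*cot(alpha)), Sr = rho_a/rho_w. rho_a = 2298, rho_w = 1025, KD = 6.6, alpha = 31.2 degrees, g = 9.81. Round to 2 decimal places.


Sr = rho_a / rho_w = 2298 / 1025 = 2.241951
(Sr - 1) = 1.241951
(Sr - 1)^3 = 1.915639
cot(31.2) = 1 / tan(31.2) = 1 / 0.605622 = 1.651196
Numerator = 2298 * 9.81 * 3.51^3 = 974855.8027
Denominator = 6.6 * 1.915639 * 1.651196 = 20.876431
W = 974855.8027 / 20.876431
W = 46696.48 N

46696.48


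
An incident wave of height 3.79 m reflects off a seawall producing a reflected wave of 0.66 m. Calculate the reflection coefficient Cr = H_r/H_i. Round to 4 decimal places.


Cr = H_r / H_i
Cr = 0.66 / 3.79
Cr = 0.1741

0.1741


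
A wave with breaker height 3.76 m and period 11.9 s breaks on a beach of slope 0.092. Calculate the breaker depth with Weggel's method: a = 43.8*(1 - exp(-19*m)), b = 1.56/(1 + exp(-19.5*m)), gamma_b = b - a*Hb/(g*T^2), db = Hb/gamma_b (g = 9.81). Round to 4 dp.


a = 43.8 * (1 - exp(-19 * m))
exp(-19 * 0.092) = exp(-1.7480) = 0.174122
a = 43.8 * (1 - 0.174122) = 36.173463
b = 1.56 / (1 + exp(-19.5 * m))
exp(-19.5 * 0.092) = exp(-1.7940) = 0.166294
b = 1.56 / (1 + 0.166294) = 1.337571
Hb / (g * T^2) = 3.76 / (9.81 * 11.9^2) = 3.76 / 1389.1941 = 0.00270661
gamma_b = b - a * Hb/(g*T^2) = 1.337571 - 36.173463 * 0.00270661 = 1.239663
db = Hb / gamma_b = 3.76 / 1.239663
db = 3.0331 m

3.0331


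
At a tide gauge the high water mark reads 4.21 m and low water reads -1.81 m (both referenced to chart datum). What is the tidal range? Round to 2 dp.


Tidal range = High water - Low water
Tidal range = 4.21 - (-1.81)
Tidal range = 6.02 m

6.02


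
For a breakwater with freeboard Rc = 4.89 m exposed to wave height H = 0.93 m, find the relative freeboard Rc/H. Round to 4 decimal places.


Relative freeboard = Rc / H
= 4.89 / 0.93
= 5.2581

5.2581


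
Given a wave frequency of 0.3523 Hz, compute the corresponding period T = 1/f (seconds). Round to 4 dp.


T = 1 / f
T = 1 / 0.3523
T = 2.8385 s

2.8385


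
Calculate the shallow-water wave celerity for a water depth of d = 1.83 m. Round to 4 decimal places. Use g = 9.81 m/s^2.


Using the shallow-water approximation:
C = sqrt(g * d) = sqrt(9.81 * 1.83)
C = sqrt(17.9523)
C = 4.2370 m/s

4.2370


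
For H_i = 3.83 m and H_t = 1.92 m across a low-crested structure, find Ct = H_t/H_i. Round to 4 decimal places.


Ct = H_t / H_i
Ct = 1.92 / 3.83
Ct = 0.5013

0.5013


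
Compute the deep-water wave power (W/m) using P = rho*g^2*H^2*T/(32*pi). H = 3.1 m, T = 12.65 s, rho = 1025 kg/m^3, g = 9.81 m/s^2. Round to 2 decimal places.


P = rho * g^2 * H^2 * T / (32 * pi)
P = 1025 * 9.81^2 * 3.1^2 * 12.65 / (32 * pi)
P = 1025 * 96.2361 * 9.6100 * 12.65 / 100.53096
P = 119282.28 W/m

119282.28


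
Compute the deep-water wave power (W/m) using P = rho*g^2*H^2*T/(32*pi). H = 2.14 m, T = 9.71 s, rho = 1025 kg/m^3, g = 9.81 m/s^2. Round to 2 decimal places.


P = rho * g^2 * H^2 * T / (32 * pi)
P = 1025 * 9.81^2 * 2.14^2 * 9.71 / (32 * pi)
P = 1025 * 96.2361 * 4.5796 * 9.71 / 100.53096
P = 43632.37 W/m

43632.37


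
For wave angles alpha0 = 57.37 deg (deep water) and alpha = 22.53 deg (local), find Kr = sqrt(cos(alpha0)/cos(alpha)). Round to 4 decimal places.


Kr = sqrt(cos(alpha0) / cos(alpha))
cos(57.37) = 0.539212
cos(22.53) = 0.923679
Kr = sqrt(0.539212 / 0.923679)
Kr = sqrt(0.583765)
Kr = 0.7640

0.7640


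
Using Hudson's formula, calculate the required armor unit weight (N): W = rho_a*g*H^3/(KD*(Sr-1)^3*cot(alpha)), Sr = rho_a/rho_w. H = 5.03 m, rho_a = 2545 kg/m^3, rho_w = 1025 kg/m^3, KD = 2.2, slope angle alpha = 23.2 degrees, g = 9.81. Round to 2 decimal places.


Sr = rho_a / rho_w = 2545 / 1025 = 2.482927
(Sr - 1) = 1.482927
(Sr - 1)^3 = 3.261063
cot(23.2) = 1 / tan(23.2) = 1 / 0.428601 = 2.333175
Numerator = 2545 * 9.81 * 5.03^3 = 3177318.4837
Denominator = 2.2 * 3.261063 * 2.333175 = 16.738985
W = 3177318.4837 / 16.738985
W = 189815.48 N

189815.48


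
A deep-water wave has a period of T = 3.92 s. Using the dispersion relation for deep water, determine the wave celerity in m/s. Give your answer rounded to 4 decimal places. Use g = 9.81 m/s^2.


We use the deep-water celerity formula:
C = g * T / (2 * pi)
C = 9.81 * 3.92 / (2 * 3.14159...)
C = 38.455200 / 6.283185
C = 6.1203 m/s

6.1203


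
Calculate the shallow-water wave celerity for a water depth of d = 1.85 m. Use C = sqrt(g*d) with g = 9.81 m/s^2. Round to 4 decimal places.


Using the shallow-water approximation:
C = sqrt(g * d) = sqrt(9.81 * 1.85)
C = sqrt(18.1485)
C = 4.2601 m/s

4.2601


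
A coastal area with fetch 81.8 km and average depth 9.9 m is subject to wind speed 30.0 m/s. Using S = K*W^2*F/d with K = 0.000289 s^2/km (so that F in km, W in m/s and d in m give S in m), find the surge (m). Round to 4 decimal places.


S = K * W^2 * F / d
W^2 = 30.0^2 = 900.00
S = 0.000289 * 900.00 * 81.8 / 9.9
Numerator = 0.000289 * 900.00 * 81.8 = 21.276180
S = 21.276180 / 9.9 = 2.1491 m

2.1491


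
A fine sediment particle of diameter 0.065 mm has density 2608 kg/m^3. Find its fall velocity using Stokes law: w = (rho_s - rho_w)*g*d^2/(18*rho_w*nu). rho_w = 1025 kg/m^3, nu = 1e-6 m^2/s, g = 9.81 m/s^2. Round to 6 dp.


w = (rho_s - rho_w) * g * d^2 / (18 * rho_w * nu)
d = 0.065 mm = 0.000065 m
rho_s - rho_w = 2608 - 1025 = 1583
Numerator = 1583 * 9.81 * (0.000065)^2 = 0.000065610997
Denominator = 18 * 1025 * 1e-6 = 0.018450
w = 0.003556 m/s

0.003556


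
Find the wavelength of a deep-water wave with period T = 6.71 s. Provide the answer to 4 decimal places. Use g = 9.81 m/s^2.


L0 = g * T^2 / (2 * pi)
L0 = 9.81 * 6.71^2 / (2 * pi)
L0 = 9.81 * 45.0241 / 6.28319
L0 = 441.6864 / 6.28319
L0 = 70.2966 m

70.2966


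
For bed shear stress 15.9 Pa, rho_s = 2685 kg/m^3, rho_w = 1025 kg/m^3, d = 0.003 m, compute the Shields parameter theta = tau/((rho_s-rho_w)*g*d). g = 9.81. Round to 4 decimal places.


theta = tau / ((rho_s - rho_w) * g * d)
rho_s - rho_w = 2685 - 1025 = 1660
Denominator = 1660 * 9.81 * 0.003 = 48.853800
theta = 15.9 / 48.853800
theta = 0.3255

0.3255


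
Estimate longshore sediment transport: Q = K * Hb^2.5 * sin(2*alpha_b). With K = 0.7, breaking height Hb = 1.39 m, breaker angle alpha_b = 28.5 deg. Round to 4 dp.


Q = K * Hb^2.5 * sin(2 * alpha_b)
Hb^2.5 = 1.39^2.5 = 2.277912
sin(2 * 28.5) = sin(57.0) = 0.838671
Q = 0.7 * 2.277912 * 0.838671
Q = 1.3373 m^3/s

1.3373


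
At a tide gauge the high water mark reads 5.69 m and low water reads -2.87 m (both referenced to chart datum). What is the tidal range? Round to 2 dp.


Tidal range = High water - Low water
Tidal range = 5.69 - (-2.87)
Tidal range = 8.56 m

8.56


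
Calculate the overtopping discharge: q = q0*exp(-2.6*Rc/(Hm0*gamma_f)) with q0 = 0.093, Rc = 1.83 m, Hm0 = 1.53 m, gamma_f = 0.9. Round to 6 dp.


q = q0 * exp(-2.6 * Rc / (Hm0 * gamma_f))
Exponent = -2.6 * 1.83 / (1.53 * 0.9)
= -2.6 * 1.83 / 1.3770
= -3.455338
exp(-3.455338) = 0.031577
q = 0.093 * 0.031577
q = 0.002937 m^3/s/m

0.002937


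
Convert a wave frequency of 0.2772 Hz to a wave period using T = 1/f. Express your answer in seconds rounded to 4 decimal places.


T = 1 / f
T = 1 / 0.2772
T = 3.6075 s

3.6075


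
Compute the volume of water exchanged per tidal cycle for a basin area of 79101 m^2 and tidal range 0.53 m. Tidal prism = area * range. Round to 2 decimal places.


Tidal prism = Area * Tidal range
P = 79101 * 0.53
P = 41923.53 m^3

41923.53


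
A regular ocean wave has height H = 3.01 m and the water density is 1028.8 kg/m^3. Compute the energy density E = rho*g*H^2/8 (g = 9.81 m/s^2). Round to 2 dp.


E = (1/8) * rho * g * H^2
E = (1/8) * 1028.8 * 9.81 * 3.01^2
E = 0.125 * 1028.8 * 9.81 * 9.0601
E = 11429.91 J/m^2

11429.91


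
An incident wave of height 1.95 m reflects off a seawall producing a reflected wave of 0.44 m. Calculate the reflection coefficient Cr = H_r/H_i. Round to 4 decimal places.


Cr = H_r / H_i
Cr = 0.44 / 1.95
Cr = 0.2256

0.2256


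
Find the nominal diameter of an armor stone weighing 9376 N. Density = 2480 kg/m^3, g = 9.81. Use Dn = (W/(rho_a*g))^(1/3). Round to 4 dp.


V = W / (rho_a * g)
V = 9376 / (2480 * 9.81)
V = 9376 / 24328.80
V = 0.385387 m^3
Dn = V^(1/3) = 0.385387^(1/3)
Dn = 0.7277 m

0.7277


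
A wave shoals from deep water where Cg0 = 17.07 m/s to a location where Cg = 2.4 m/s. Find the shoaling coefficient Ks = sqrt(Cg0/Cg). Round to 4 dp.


Ks = sqrt(Cg0 / Cg)
Ks = sqrt(17.07 / 2.4)
Ks = sqrt(7.1125)
Ks = 2.6669

2.6669


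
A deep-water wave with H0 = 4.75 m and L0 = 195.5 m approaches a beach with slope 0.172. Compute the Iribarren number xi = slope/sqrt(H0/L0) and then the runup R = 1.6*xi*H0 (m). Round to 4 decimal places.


xi = slope / sqrt(H0/L0)
H0/L0 = 4.75/195.5 = 0.024297
sqrt(0.024297) = 0.155874
xi = 0.172 / 0.155874 = 1.103456
R = 1.6 * xi * H0 = 1.6 * 1.103456 * 4.75
R = 8.3863 m

8.3863


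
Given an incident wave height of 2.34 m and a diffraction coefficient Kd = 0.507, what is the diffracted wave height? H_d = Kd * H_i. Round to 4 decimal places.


H_d = Kd * H_i
H_d = 0.507 * 2.34
H_d = 1.1864 m

1.1864


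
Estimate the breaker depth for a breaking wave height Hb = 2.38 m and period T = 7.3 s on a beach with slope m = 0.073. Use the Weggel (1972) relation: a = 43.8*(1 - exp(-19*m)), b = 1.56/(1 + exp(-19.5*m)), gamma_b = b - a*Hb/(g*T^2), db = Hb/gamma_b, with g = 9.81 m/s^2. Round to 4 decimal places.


a = 43.8 * (1 - exp(-19 * m))
exp(-19 * 0.073) = exp(-1.3870) = 0.249824
a = 43.8 * (1 - 0.249824) = 32.857724
b = 1.56 / (1 + exp(-19.5 * m))
exp(-19.5 * 0.073) = exp(-1.4235) = 0.240869
b = 1.56 / (1 + 0.240869) = 1.257183
Hb / (g * T^2) = 2.38 / (9.81 * 7.3^2) = 2.38 / 522.7749 = 0.00455263
gamma_b = b - a * Hb/(g*T^2) = 1.257183 - 32.857724 * 0.00455263 = 1.107594
db = Hb / gamma_b = 2.38 / 1.107594
db = 2.1488 m

2.1488


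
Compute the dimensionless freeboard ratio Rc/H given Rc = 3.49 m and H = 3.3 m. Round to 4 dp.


Relative freeboard = Rc / H
= 3.49 / 3.3
= 1.0576

1.0576


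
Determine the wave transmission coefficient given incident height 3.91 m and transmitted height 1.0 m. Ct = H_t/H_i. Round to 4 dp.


Ct = H_t / H_i
Ct = 1.0 / 3.91
Ct = 0.2558

0.2558


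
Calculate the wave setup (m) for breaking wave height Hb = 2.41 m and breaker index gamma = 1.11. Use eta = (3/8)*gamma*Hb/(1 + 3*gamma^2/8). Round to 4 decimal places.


eta = (3/8) * gamma * Hb / (1 + 3*gamma^2/8)
Numerator = (3/8) * 1.11 * 2.41 = 1.003163
Denominator = 1 + 3*1.11^2/8 = 1 + 0.462038 = 1.462038
eta = 1.003163 / 1.462038
eta = 0.6861 m

0.6861


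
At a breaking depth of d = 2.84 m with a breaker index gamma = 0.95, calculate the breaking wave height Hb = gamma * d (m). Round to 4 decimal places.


Hb = gamma * d
Hb = 0.95 * 2.84
Hb = 2.6980 m

2.6980


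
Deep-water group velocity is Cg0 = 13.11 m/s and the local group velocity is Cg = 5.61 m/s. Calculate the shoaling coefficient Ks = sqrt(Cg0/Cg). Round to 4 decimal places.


Ks = sqrt(Cg0 / Cg)
Ks = sqrt(13.11 / 5.61)
Ks = sqrt(2.3369)
Ks = 1.5287

1.5287


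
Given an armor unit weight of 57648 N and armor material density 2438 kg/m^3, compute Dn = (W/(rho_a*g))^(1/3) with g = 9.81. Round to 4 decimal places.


V = W / (rho_a * g)
V = 57648 / (2438 * 9.81)
V = 57648 / 23916.78
V = 2.410358 m^3
Dn = V^(1/3) = 2.410358^(1/3)
Dn = 1.3408 m

1.3408


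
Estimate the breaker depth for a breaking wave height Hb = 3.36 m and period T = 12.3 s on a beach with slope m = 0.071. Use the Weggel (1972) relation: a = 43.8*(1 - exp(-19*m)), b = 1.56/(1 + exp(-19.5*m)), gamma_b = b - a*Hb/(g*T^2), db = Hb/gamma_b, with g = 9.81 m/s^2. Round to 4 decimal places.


a = 43.8 * (1 - exp(-19 * m))
exp(-19 * 0.071) = exp(-1.3490) = 0.259500
a = 43.8 * (1 - 0.259500) = 32.433916
b = 1.56 / (1 + exp(-19.5 * m))
exp(-19.5 * 0.071) = exp(-1.3845) = 0.250449
b = 1.56 / (1 + 0.250449) = 1.247552
Hb / (g * T^2) = 3.36 / (9.81 * 12.3^2) = 3.36 / 1484.1549 = 0.00226391
gamma_b = b - a * Hb/(g*T^2) = 1.247552 - 32.433916 * 0.00226391 = 1.174124
db = Hb / gamma_b = 3.36 / 1.174124
db = 2.8617 m

2.8617


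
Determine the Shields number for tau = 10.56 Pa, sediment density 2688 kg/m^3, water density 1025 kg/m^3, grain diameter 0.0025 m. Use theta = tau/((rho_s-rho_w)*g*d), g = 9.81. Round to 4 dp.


theta = tau / ((rho_s - rho_w) * g * d)
rho_s - rho_w = 2688 - 1025 = 1663
Denominator = 1663 * 9.81 * 0.0025 = 40.785075
theta = 10.56 / 40.785075
theta = 0.2589

0.2589


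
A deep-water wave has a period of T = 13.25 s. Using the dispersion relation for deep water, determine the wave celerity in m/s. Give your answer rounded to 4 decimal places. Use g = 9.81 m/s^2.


We use the deep-water celerity formula:
C = g * T / (2 * pi)
C = 9.81 * 13.25 / (2 * 3.14159...)
C = 129.982500 / 6.283185
C = 20.6874 m/s

20.6874


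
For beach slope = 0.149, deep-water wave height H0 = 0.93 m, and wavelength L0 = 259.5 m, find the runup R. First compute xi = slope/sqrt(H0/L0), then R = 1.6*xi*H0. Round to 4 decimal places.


xi = slope / sqrt(H0/L0)
H0/L0 = 0.93/259.5 = 0.003584
sqrt(0.003584) = 0.059865
xi = 0.149 / 0.059865 = 2.488935
R = 1.6 * xi * H0 = 1.6 * 2.488935 * 0.93
R = 3.7035 m

3.7035


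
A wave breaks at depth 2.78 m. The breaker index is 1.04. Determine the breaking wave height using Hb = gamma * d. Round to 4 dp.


Hb = gamma * d
Hb = 1.04 * 2.78
Hb = 2.8912 m

2.8912


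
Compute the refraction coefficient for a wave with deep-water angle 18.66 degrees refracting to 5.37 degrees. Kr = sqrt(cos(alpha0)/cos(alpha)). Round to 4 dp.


Kr = sqrt(cos(alpha0) / cos(alpha))
cos(18.66) = 0.947434
cos(5.37) = 0.995611
Kr = sqrt(0.947434 / 0.995611)
Kr = sqrt(0.951610)
Kr = 0.9755

0.9755


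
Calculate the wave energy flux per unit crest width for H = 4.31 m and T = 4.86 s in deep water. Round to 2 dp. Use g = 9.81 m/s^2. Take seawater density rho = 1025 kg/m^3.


P = rho * g^2 * H^2 * T / (32 * pi)
P = 1025 * 9.81^2 * 4.31^2 * 4.86 / (32 * pi)
P = 1025 * 96.2361 * 18.5761 * 4.86 / 100.53096
P = 88583.50 W/m

88583.50


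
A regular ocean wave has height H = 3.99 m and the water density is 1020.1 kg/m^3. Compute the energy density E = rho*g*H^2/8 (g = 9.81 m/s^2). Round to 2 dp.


E = (1/8) * rho * g * H^2
E = (1/8) * 1020.1 * 9.81 * 3.99^2
E = 0.125 * 1020.1 * 9.81 * 15.9201
E = 19914.42 J/m^2

19914.42


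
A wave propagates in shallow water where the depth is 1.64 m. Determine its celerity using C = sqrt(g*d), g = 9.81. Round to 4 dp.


Using the shallow-water approximation:
C = sqrt(g * d) = sqrt(9.81 * 1.64)
C = sqrt(16.0884)
C = 4.0110 m/s

4.0110


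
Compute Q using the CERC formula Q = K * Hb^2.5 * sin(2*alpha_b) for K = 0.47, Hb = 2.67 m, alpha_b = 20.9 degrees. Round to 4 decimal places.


Q = K * Hb^2.5 * sin(2 * alpha_b)
Hb^2.5 = 2.67^2.5 = 11.648719
sin(2 * 20.9) = sin(41.8) = 0.666532
Q = 0.47 * 11.648719 * 0.666532
Q = 3.6492 m^3/s

3.6492


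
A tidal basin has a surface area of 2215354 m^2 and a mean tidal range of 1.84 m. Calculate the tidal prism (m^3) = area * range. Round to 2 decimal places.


Tidal prism = Area * Tidal range
P = 2215354 * 1.84
P = 4076251.36 m^3

4076251.36


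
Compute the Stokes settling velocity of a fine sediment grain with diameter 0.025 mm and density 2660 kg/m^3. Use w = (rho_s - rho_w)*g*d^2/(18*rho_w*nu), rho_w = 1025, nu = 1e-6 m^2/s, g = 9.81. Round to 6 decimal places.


w = (rho_s - rho_w) * g * d^2 / (18 * rho_w * nu)
d = 0.025 mm = 0.000025 m
rho_s - rho_w = 2660 - 1025 = 1635
Numerator = 1635 * 9.81 * (0.000025)^2 = 0.000010024594
Denominator = 18 * 1025 * 1e-6 = 0.018450
w = 0.000543 m/s

0.000543


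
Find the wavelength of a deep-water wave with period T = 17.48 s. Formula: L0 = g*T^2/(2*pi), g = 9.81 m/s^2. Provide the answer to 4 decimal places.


L0 = g * T^2 / (2 * pi)
L0 = 9.81 * 17.48^2 / (2 * pi)
L0 = 9.81 * 305.5504 / 6.28319
L0 = 2997.4494 / 6.28319
L0 = 477.0589 m

477.0589


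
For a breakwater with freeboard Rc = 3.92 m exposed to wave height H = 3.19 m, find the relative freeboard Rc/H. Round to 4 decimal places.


Relative freeboard = Rc / H
= 3.92 / 3.19
= 1.2288

1.2288


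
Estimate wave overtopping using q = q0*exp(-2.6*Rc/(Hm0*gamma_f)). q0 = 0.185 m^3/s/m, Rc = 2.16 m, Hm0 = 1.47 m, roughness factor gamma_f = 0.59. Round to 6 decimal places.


q = q0 * exp(-2.6 * Rc / (Hm0 * gamma_f))
Exponent = -2.6 * 2.16 / (1.47 * 0.59)
= -2.6 * 2.16 / 0.8673
= -6.475268
exp(-6.475268) = 0.001541
q = 0.185 * 0.001541
q = 0.000285 m^3/s/m

0.000285


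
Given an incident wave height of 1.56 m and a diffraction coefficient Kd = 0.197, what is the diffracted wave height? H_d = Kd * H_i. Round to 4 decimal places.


H_d = Kd * H_i
H_d = 0.197 * 1.56
H_d = 0.3073 m

0.3073


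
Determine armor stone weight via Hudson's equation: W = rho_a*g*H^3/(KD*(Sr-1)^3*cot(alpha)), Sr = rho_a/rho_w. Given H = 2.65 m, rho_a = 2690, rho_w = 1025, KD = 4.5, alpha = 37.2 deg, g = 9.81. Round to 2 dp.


Sr = rho_a / rho_w = 2690 / 1025 = 2.624390
(Sr - 1) = 1.624390
(Sr - 1)^3 = 4.286187
cot(37.2) = 1 / tan(37.2) = 1 / 0.759041 = 1.317451
Numerator = 2690 * 9.81 * 2.65^3 = 491087.5332
Denominator = 4.5 * 4.286187 * 1.317451 = 25.410793
W = 491087.5332 / 25.410793
W = 19325.94 N

19325.94


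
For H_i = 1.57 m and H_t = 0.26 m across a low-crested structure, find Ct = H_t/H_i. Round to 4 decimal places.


Ct = H_t / H_i
Ct = 0.26 / 1.57
Ct = 0.1656

0.1656


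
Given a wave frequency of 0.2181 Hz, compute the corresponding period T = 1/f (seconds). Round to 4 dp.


T = 1 / f
T = 1 / 0.2181
T = 4.5851 s

4.5851


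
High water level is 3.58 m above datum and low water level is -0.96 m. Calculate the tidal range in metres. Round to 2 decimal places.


Tidal range = High water - Low water
Tidal range = 3.58 - (-0.96)
Tidal range = 4.54 m

4.54


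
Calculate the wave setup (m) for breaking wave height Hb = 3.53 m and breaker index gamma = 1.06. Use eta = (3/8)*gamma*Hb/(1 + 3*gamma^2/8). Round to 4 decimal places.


eta = (3/8) * gamma * Hb / (1 + 3*gamma^2/8)
Numerator = (3/8) * 1.06 * 3.53 = 1.403175
Denominator = 1 + 3*1.06^2/8 = 1 + 0.421350 = 1.421350
eta = 1.403175 / 1.421350
eta = 0.9872 m

0.9872


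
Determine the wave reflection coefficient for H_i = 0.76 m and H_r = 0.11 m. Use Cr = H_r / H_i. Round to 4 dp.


Cr = H_r / H_i
Cr = 0.11 / 0.76
Cr = 0.1447

0.1447


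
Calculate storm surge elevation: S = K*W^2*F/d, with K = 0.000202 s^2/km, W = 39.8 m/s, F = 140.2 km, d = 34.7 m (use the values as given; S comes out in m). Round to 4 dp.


S = K * W^2 * F / d
W^2 = 39.8^2 = 1584.04
S = 0.000202 * 1584.04 * 140.2 / 34.7
Numerator = 0.000202 * 1584.04 * 140.2 = 44.860646
S = 44.860646 / 34.7 = 1.2928 m

1.2928


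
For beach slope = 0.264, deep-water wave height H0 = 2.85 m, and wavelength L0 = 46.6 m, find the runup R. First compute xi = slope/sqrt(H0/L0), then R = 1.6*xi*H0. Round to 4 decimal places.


xi = slope / sqrt(H0/L0)
H0/L0 = 2.85/46.6 = 0.061159
sqrt(0.061159) = 0.247303
xi = 0.264 / 0.247303 = 1.067516
R = 1.6 * xi * H0 = 1.6 * 1.067516 * 2.85
R = 4.8679 m

4.8679


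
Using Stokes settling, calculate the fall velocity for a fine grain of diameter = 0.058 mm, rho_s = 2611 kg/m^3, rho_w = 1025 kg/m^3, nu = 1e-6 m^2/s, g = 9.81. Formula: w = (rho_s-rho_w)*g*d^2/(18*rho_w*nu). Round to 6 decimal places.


w = (rho_s - rho_w) * g * d^2 / (18 * rho_w * nu)
d = 0.058 mm = 0.000058 m
rho_s - rho_w = 2611 - 1025 = 1586
Numerator = 1586 * 9.81 * (0.000058)^2 = 0.000052339332
Denominator = 18 * 1025 * 1e-6 = 0.018450
w = 0.002837 m/s

0.002837


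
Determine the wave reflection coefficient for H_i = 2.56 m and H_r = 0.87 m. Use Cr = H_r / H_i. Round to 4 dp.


Cr = H_r / H_i
Cr = 0.87 / 2.56
Cr = 0.3398

0.3398


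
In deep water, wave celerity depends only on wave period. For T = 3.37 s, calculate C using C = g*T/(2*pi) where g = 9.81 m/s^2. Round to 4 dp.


We use the deep-water celerity formula:
C = g * T / (2 * pi)
C = 9.81 * 3.37 / (2 * 3.14159...)
C = 33.059700 / 6.283185
C = 5.2616 m/s

5.2616


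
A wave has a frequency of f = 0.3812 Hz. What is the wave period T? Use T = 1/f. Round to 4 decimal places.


T = 1 / f
T = 1 / 0.3812
T = 2.6233 s

2.6233


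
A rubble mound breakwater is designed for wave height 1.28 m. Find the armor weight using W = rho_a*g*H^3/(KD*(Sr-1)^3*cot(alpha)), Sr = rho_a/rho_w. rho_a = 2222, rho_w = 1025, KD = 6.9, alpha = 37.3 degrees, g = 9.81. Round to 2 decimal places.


Sr = rho_a / rho_w = 2222 / 1025 = 2.167805
(Sr - 1) = 1.167805
(Sr - 1)^3 = 1.592615
cot(37.3) = 1 / tan(37.3) = 1 / 0.761796 = 1.312688
Numerator = 2222 * 9.81 * 1.28^3 = 45713.3418
Denominator = 6.9 * 1.592615 * 1.312688 = 14.425183
W = 45713.3418 / 14.425183
W = 3169.00 N

3169.00


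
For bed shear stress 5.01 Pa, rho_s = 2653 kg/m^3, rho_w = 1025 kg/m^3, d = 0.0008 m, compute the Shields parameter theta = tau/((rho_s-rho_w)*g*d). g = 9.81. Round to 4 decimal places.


theta = tau / ((rho_s - rho_w) * g * d)
rho_s - rho_w = 2653 - 1025 = 1628
Denominator = 1628 * 9.81 * 0.0008 = 12.776544
theta = 5.01 / 12.776544
theta = 0.3921

0.3921


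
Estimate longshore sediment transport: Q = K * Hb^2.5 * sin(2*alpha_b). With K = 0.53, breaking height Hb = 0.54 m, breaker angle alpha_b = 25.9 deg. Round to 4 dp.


Q = K * Hb^2.5 * sin(2 * alpha_b)
Hb^2.5 = 0.54^2.5 = 0.214281
sin(2 * 25.9) = sin(51.8) = 0.785857
Q = 0.53 * 0.214281 * 0.785857
Q = 0.0892 m^3/s

0.0892


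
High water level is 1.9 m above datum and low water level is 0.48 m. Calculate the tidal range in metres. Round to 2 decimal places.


Tidal range = High water - Low water
Tidal range = 1.9 - (0.48)
Tidal range = 1.42 m

1.42


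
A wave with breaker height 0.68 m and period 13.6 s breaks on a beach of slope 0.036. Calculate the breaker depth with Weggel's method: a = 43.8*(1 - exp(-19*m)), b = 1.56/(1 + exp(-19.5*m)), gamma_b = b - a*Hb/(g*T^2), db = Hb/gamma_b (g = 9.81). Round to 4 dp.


a = 43.8 * (1 - exp(-19 * m))
exp(-19 * 0.036) = exp(-0.6840) = 0.504595
a = 43.8 * (1 - 0.504595) = 21.698758
b = 1.56 / (1 + exp(-19.5 * m))
exp(-19.5 * 0.036) = exp(-0.7020) = 0.495593
b = 1.56 / (1 + 0.495593) = 1.043064
Hb / (g * T^2) = 0.68 / (9.81 * 13.6^2) = 0.68 / 1814.4576 = 0.00037477
gamma_b = b - a * Hb/(g*T^2) = 1.043064 - 21.698758 * 0.00037477 = 1.034932
db = Hb / gamma_b = 0.68 / 1.034932
db = 0.6570 m

0.6570


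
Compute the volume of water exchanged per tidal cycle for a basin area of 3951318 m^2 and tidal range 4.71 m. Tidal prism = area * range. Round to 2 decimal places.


Tidal prism = Area * Tidal range
P = 3951318 * 4.71
P = 18610707.78 m^3

18610707.78


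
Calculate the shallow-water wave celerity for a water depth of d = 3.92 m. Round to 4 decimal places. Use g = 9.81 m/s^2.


Using the shallow-water approximation:
C = sqrt(g * d) = sqrt(9.81 * 3.92)
C = sqrt(38.4552)
C = 6.2012 m/s

6.2012


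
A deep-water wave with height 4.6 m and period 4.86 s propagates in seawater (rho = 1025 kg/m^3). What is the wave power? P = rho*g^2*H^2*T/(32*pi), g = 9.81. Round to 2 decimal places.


P = rho * g^2 * H^2 * T / (32 * pi)
P = 1025 * 9.81^2 * 4.6^2 * 4.86 / (32 * pi)
P = 1025 * 96.2361 * 21.1600 * 4.86 / 100.53096
P = 100905.30 W/m

100905.30


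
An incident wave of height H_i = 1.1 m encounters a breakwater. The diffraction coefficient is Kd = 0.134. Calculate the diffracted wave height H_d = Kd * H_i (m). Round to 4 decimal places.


H_d = Kd * H_i
H_d = 0.134 * 1.1
H_d = 0.1474 m

0.1474


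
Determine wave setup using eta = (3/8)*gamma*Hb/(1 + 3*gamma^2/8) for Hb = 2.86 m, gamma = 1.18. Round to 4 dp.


eta = (3/8) * gamma * Hb / (1 + 3*gamma^2/8)
Numerator = (3/8) * 1.18 * 2.86 = 1.265550
Denominator = 1 + 3*1.18^2/8 = 1 + 0.522150 = 1.522150
eta = 1.265550 / 1.522150
eta = 0.8314 m

0.8314


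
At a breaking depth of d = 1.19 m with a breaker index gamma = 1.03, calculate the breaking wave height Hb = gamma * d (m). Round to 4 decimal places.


Hb = gamma * d
Hb = 1.03 * 1.19
Hb = 1.2257 m

1.2257


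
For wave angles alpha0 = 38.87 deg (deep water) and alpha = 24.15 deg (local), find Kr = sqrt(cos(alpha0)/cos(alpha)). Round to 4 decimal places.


Kr = sqrt(cos(alpha0) / cos(alpha))
cos(38.87) = 0.778572
cos(24.15) = 0.912477
Kr = sqrt(0.778572 / 0.912477)
Kr = sqrt(0.853250)
Kr = 0.9237

0.9237


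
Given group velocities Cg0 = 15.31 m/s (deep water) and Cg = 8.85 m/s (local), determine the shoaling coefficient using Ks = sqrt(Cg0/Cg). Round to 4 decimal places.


Ks = sqrt(Cg0 / Cg)
Ks = sqrt(15.31 / 8.85)
Ks = sqrt(1.7299)
Ks = 1.3153

1.3153


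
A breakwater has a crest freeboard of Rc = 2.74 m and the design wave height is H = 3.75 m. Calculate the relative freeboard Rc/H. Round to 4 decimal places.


Relative freeboard = Rc / H
= 2.74 / 3.75
= 0.7307

0.7307


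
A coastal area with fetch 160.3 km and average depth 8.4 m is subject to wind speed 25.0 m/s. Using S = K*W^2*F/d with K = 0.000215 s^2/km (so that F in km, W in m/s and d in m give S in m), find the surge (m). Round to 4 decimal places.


S = K * W^2 * F / d
W^2 = 25.0^2 = 625.00
S = 0.000215 * 625.00 * 160.3 / 8.4
Numerator = 0.000215 * 625.00 * 160.3 = 21.540312
S = 21.540312 / 8.4 = 2.5643 m

2.5643


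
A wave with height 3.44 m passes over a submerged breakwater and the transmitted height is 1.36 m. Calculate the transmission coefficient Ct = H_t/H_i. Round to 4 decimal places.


Ct = H_t / H_i
Ct = 1.36 / 3.44
Ct = 0.3953

0.3953


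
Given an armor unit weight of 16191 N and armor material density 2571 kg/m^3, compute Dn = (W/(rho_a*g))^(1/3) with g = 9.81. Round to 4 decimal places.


V = W / (rho_a * g)
V = 16191 / (2571 * 9.81)
V = 16191 / 25221.51
V = 0.641952 m^3
Dn = V^(1/3) = 0.641952^(1/3)
Dn = 0.8626 m

0.8626


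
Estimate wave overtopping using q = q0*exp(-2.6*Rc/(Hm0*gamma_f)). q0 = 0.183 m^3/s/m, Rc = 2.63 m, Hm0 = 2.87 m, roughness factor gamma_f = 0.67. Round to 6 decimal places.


q = q0 * exp(-2.6 * Rc / (Hm0 * gamma_f))
Exponent = -2.6 * 2.63 / (2.87 * 0.67)
= -2.6 * 2.63 / 1.9229
= -3.556087
exp(-3.556087) = 0.028550
q = 0.183 * 0.028550
q = 0.005225 m^3/s/m

0.005225


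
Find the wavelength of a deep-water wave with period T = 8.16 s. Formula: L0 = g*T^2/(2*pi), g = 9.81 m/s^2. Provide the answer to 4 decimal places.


L0 = g * T^2 / (2 * pi)
L0 = 9.81 * 8.16^2 / (2 * pi)
L0 = 9.81 * 66.5856 / 6.28319
L0 = 653.2047 / 6.28319
L0 = 103.9608 m

103.9608
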